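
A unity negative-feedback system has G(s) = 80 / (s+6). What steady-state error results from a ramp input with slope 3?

infinity

The open loop has no poles at the origin → type 0 system.
For a type-0 system K_v = 0, so e_ss to a ramp input is unbounded.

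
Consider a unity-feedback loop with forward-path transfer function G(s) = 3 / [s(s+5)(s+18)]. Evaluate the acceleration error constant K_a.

0

The open loop has one pole at the origin → type 1 system.
K_a = lim_{s→0} s^2·G(s) = 0 (the extra factor of s kills the finite limit).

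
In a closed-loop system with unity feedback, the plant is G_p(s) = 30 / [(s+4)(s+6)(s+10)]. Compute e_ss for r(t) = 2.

G_p(s) has no factors of s in the denominator, so the system is type 0.
K_p = lim_{s→0} G_p(s) = 30 / (4·6·10) = 0.125.
e_ss = 2/(1 + K_p) = 2/1.125 = 16/9.

16/9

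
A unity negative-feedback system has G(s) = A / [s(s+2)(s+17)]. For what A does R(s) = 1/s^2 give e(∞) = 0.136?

250

The open loop has one pole at the origin → type 1 system.
K_v = lim_{s→0} s·G(s) = A / (2·17) = (1/34)·A.
e_ss = 1/K_v = 0.136 ⇒ K_v = 125/17 ⇒ A = (125/17)/(1/34) = 250.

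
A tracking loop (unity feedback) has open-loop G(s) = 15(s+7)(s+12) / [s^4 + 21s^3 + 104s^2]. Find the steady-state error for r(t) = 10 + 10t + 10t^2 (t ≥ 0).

Factoring s^2 from the denominator leaves a polynomial with constant term 104, so the system is type 2. Treating each term separately:
  • 10: tracked with zero error.
  • 10t: tracked with zero error.
  • 10t^2: e_ss = 20/K_a with K_a=315/26 → 104/63.
Total e_ss = 104/63.

104/63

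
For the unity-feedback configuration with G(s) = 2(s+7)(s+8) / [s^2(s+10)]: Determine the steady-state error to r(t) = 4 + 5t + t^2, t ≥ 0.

The open loop has two poles at the origin → type 2 system. Treating each term separately:
  • 4: tracked with zero error.
  • 5t: tracked with zero error.
  • t^2: e_ss = 2/K_a with K_a=11.2 → 5/28.
Total e_ss = 5/28.

5/28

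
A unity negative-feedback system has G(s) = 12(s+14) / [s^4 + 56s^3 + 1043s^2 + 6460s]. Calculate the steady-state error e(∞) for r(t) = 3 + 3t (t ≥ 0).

1615/14

The denominator has no term below 6460s — 1 pole at s=0, type 1. Treating each term separately:
  • 3: tracked with zero error.
  • 3t: e_ss = 3/K_v with K_v=42/1615 → 1615/14.
Total e_ss = 1615/14.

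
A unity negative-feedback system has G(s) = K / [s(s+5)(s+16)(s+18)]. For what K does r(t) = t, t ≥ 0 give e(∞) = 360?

4

System type = 1 (one pole at s=0).
K_v = lim_{s→0} s·G(s) = K / (5·16·18) = (1/1440)·K.
e_ss = 1/K_v = 360 ⇒ K_v = 1/360 ⇒ K = (1/360)/(1/1440) = 4.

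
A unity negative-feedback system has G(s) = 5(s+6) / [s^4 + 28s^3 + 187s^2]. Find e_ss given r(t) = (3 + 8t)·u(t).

Lowest-order denominator term is 187s^2, so the open loop has 2 poles at the origin → type 2 system. By superposition:
  • 3: tracked with zero error.
  • 8t: tracked with zero error.
Total e_ss = 0.

0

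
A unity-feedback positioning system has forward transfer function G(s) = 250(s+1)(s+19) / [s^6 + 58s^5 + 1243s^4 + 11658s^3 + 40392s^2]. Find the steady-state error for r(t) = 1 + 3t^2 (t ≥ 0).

The denominator has no term below 40392s^2 — 2 poles at s=0, type 2. Treating each term separately:
  • 1: tracked with zero error.
  • 3t^2: e_ss = 6/K_a with K_a=2375/20196 → 121176/2375.
Total e_ss = 121176/2375.

121176/2375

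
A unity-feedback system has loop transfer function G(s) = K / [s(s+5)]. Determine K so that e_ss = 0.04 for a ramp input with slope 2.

250

G(s) has one factor of s in the denominator, so the system is type 1.
K_v = lim_{s→0} s·G(s) = K / (5) = 0.2·K.
e_ss = 2/K_v = 0.04 ⇒ K_v = 50 ⇒ K = 50/0.2 = 250.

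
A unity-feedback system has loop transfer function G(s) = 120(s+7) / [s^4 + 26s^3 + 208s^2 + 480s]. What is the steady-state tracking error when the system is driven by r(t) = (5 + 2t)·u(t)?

Factoring s from the denominator leaves a polynomial with constant term 480, so the system is type 1. By superposition:
  • 5: tracked with zero error.
  • 2t: e_ss = 2/K_v with K_v=1.75 → 8/7.
Total e_ss = 8/7.

8/7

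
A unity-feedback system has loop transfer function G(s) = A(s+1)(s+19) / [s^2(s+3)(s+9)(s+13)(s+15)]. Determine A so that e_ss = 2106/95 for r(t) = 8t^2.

200

System type = 2 (two poles at s=0).
K_a = lim_{s→0} s^2·G(s) = A·1·19 / (3·9·13·15) = (19/5265)·A.
e_ss = 16/K_a = 2106/95 ⇒ K_a = 760/1053 ⇒ A = (760/1053)/(19/5265) = 200.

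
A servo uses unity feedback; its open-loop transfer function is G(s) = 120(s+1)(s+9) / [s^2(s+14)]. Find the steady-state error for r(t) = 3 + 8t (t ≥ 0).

Two free integrators in G(s): this is a type 2 system. By superposition:
  • 3: tracked with zero error.
  • 8t: tracked with zero error.
Total e_ss = 0.

0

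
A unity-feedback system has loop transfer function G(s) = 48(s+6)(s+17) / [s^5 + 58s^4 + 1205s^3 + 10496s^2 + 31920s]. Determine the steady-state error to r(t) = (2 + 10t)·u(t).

Lowest-order denominator term is 31920s, so the open loop has 1 pole at the origin → type 1 system. Treating each term separately:
  • 2: tracked with zero error.
  • 10t: e_ss = 10/K_v with K_v=102/665 → 3325/51.
Total e_ss = 3325/51.

3325/51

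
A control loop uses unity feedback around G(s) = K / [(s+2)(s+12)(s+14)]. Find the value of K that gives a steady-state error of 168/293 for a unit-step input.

250

G(s) has no factors of s in the denominator, so the system is type 0.
K_p = lim_{s→0} G(s) = K / (2·12·14) = (1/336)·K.
e_ss = 1/(1 + K_p) = 168/293 ⇒ 1 + (1/336)·K = 293/168 ⇒ K = 250.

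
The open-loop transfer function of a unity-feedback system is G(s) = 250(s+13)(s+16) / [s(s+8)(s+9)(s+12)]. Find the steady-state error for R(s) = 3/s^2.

81/1625

System type = 1 (one pole at s=0).
K_v = lim_{s→0} s·G(s) = 250·13·16 / (8·9·12) = 1625/27.
e_ss = 3/K_v = 3/(1625/27) = 81/1625.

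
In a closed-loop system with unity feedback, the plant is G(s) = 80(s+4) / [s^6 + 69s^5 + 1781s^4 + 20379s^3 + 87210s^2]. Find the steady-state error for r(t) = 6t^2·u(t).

3270.375

The denominator has no term below 87210s^2 — 2 poles at s=0, type 2.
K_a = lim_{s→0} s^2·G(s) = 80·4 / 87210 = 32/8721.
r(t) = 6t^2 gives R(s) = 12/s^3.
e_ss = 12/K_a = 12/(32/8721) = 3270.375.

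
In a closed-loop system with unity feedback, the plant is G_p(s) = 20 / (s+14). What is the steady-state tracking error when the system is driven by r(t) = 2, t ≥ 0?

System type = 0 (no poles at s=0).
K_p = lim_{s→0} G_p(s) = 20 / (14) = 10/7.
e_ss = 2/(1 + K_p) = 2/(17/7) = 14/17.

14/17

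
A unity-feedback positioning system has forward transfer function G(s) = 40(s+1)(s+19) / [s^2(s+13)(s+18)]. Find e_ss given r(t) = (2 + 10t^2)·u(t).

G(s) has two factors of s in the denominator, so the system is type 2. By superposition:
  • 2: tracked with zero error.
  • 10t^2: e_ss = 20/K_a with K_a=380/117 → 117/19.
Total e_ss = 117/19.

117/19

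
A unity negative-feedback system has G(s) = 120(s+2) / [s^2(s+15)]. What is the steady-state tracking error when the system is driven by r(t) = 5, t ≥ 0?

System type = 2 (two poles at s=0).
A type-2 system has K_p = ∞, so it tracks a step input with zero steady-state error.

0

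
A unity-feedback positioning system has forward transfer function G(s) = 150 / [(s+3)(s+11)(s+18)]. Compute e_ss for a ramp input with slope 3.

The open loop has no poles at the origin → type 0 system.
K_v = lim_{s→0} s·G(s) = 0; the steady-state error to this ramp input grows without bound.

infinity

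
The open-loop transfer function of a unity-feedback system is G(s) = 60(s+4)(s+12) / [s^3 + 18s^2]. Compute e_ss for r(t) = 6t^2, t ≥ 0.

Factoring s^2 from the denominator leaves a polynomial with constant term 18, so the system is type 2.
K_a = lim_{s→0} s^2·G(s) = 60·4·12 / 18 = 160.
r(t) = 6t^2 gives R(s) = 12/s^3.
e_ss = 12/K_a = 12/160 = 0.075.

0.075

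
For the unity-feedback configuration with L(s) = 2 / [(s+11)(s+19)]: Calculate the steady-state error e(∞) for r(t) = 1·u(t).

209/211

System type = 0 (no poles at s=0).
K_p = lim_{s→0} L(s) = 2 / (11·19) = 2/209.
e_ss = 1/(1 + K_p) = 1/(211/209) = 209/211.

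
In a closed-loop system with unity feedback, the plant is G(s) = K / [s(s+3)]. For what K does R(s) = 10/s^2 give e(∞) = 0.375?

80

One free integrator in G(s): this is a type 1 system.
K_v = lim_{s→0} s·G(s) = K / (3) = (1/3)·K.
e_ss = 10/K_v = 0.375 ⇒ K_v = 80/3 ⇒ K = (80/3)/(1/3) = 80.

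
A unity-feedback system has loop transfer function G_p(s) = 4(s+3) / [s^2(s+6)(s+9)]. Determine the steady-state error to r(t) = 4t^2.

The open loop has two poles at the origin → type 2 system.
K_a = lim_{s→0} s^2·G_p(s) = 4·3 / (6·9) = 2/9.
r(t) = 4t^2 gives R(s) = 8/s^3.
e_ss = 8/K_a = 8/(2/9) = 36.

36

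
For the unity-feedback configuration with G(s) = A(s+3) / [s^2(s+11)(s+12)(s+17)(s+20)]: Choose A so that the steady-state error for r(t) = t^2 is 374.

G(s) has two factors of s in the denominator, so the system is type 2.
K_a = lim_{s→0} s^2·G(s) = A·3 / (11·12·17·20) = (1/14960)·A.
e_ss = 2/K_a = 374 ⇒ K_a = 1/187 ⇒ A = (1/187)/(1/14960) = 80.

80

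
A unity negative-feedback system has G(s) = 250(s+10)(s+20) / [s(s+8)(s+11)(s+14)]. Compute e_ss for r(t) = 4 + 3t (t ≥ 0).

G(s) has one factor of s in the denominator, so the system is type 1. Taking each input component in turn:
  • 4: tracked with zero error.
  • 3t: e_ss = 3/K_v with K_v=3125/77 → 231/3125.
Total e_ss = 231/3125.

231/3125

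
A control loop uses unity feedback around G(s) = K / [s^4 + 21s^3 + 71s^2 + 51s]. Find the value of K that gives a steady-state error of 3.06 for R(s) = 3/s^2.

50

The denominator has no term below 51s — 1 pole at s=0, type 1.
K_v = lim_{s→0} s·G(s) = K / 51 = (1/51)·K.
e_ss = 3/K_v = 3.06 ⇒ K_v = 50/51 ⇒ K = (50/51)/(1/51) = 50.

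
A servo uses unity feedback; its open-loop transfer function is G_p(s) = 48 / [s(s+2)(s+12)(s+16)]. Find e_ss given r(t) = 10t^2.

infinity

System type = 1 (one pole at s=0).
K_a = lim_{s→0} s^2·G_p(s) = 0; the steady-state error to this parabolic input grows without bound.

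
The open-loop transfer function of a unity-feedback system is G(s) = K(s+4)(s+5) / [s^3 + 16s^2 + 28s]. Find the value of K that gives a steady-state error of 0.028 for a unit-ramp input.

The denominator has no term below 28s — 1 pole at s=0, type 1.
K_v = lim_{s→0} s·G(s) = K·4·5 / 28 = (5/7)·K.
e_ss = 1/K_v = 0.028 ⇒ K_v = 250/7 ⇒ K = (250/7)/(5/7) = 50.

50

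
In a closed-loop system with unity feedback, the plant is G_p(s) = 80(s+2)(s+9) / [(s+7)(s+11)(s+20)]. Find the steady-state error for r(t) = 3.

No free integrators in G_p(s): this is a type 0 system.
K_p = lim_{s→0} G_p(s) = 80·2·9 / (7·11·20) = 72/77.
e_ss = 3/(1 + K_p) = 3/(149/77) = 231/149.

231/149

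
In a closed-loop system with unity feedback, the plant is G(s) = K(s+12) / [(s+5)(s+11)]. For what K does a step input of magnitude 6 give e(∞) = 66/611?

System type = 0 (no poles at s=0).
K_p = lim_{s→0} G(s) = K·12 / (5·11) = (12/55)·K.
e_ss = 6/(1 + K_p) = 66/611 ⇒ 1 + (12/55)·K = 611/11 ⇒ K = 250.

250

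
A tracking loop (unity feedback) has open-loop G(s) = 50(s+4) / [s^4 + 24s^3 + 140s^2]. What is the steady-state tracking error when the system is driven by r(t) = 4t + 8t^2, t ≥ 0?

11.2

Factoring s^2 from the denominator leaves a polynomial with constant term 140, so the system is type 2. Treating each term separately:
  • 4t: tracked with zero error.
  • 8t^2: e_ss = 16/K_a with K_a=10/7 → 11.2.
Total e_ss = 11.2.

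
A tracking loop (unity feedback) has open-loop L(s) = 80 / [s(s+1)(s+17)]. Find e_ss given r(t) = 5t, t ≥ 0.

One free integrator in L(s): this is a type 1 system.
K_v = lim_{s→0} s·L(s) = 80 / (1·17) = 80/17.
e_ss = 5/K_v = 5/(80/17) = 1.0625.

1.0625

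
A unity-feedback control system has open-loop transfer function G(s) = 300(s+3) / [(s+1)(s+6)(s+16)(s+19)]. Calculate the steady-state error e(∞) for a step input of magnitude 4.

608/227

G(s) has no factors of s in the denominator, so the system is type 0.
K_p = lim_{s→0} G(s) = 300·3 / (1·6·16·19) = 75/152.
e_ss = 4/(1 + K_p) = 4/(227/152) = 608/227.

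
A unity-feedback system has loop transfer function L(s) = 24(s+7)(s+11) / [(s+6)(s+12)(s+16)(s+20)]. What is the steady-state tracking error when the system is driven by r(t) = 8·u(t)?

7680/1037

L(s) has no factors of s in the denominator, so the system is type 0.
K_p = lim_{s→0} L(s) = 24·7·11 / (6·12·16·20) = 77/960.
e_ss = 8/(1 + K_p) = 8/(1037/960) = 7680/1037.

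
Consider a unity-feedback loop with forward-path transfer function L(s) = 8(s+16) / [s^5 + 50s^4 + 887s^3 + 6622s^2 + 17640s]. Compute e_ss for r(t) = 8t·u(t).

Lowest-order denominator term is 17640s, so the open loop has 1 pole at the origin → type 1 system.
K_v = lim_{s→0} s·L(s) = 8·16 / 17640 = 16/2205.
e_ss = 8/K_v = 8/(16/2205) = 1102.5.

1102.5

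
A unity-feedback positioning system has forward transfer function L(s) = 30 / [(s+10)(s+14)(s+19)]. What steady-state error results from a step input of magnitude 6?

1596/269

System type = 0 (no poles at s=0).
K_p = lim_{s→0} L(s) = 30 / (10·14·19) = 3/266.
e_ss = 6/(1 + K_p) = 6/(269/266) = 1596/269.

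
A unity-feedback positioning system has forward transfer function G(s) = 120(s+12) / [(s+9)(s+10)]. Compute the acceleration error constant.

0

No free integrators in G(s): this is a type 0 system.
K_a = lim_{s→0} s^2·G(s) = 0 (the extra factor of s kills the finite limit).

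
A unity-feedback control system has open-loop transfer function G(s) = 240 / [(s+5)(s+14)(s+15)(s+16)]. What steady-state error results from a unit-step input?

70/71

System type = 0 (no poles at s=0).
K_p = lim_{s→0} G(s) = 240 / (5·14·15·16) = 1/70.
e_ss = 1/(1 + K_p) = 1/(71/70) = 70/71.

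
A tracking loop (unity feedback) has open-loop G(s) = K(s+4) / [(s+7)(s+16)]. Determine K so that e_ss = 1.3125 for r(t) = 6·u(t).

100

The open loop has no poles at the origin → type 0 system.
K_p = lim_{s→0} G(s) = K·4 / (7·16) = (1/28)·K.
e_ss = 6/(1 + K_p) = 1.3125 ⇒ 1 + (1/28)·K = 32/7 ⇒ K = 100.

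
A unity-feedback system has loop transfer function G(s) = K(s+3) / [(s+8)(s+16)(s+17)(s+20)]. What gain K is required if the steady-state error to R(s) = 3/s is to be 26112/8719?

25

The open loop has no poles at the origin → type 0 system.
K_p = lim_{s→0} G(s) = K·3 / (8·16·17·20) = (3/43520)·K.
e_ss = 3/(1 + K_p) = 26112/8719 ⇒ 1 + (3/43520)·K = 8719/8704 ⇒ K = 25.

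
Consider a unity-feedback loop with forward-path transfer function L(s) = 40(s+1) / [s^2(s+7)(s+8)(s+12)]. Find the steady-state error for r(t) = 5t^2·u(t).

168

Two free integrators in L(s): this is a type 2 system.
K_a = lim_{s→0} s^2·L(s) = 40·1 / (7·8·12) = 5/84.
r(t) = 5t^2 gives R(s) = 10/s^3.
e_ss = 10/K_a = 10/(5/84) = 168.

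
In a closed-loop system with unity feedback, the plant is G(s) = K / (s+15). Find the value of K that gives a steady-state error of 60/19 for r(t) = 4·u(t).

4

System type = 0 (no poles at s=0).
K_p = lim_{s→0} G(s) = K / (15) = (1/15)·K.
e_ss = 4/(1 + K_p) = 60/19 ⇒ 1 + (1/15)·K = 19/15 ⇒ K = 4.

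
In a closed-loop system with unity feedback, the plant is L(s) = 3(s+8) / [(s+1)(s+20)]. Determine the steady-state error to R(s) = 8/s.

40/11

The open loop has no poles at the origin → type 0 system.
K_p = lim_{s→0} L(s) = 3·8 / (1·20) = 1.2.
e_ss = 8/(1 + K_p) = 8/2.2 = 40/11.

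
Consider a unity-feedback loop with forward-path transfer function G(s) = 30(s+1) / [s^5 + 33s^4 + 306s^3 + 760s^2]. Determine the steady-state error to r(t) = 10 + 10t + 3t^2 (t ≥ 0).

152

Factoring s^2 from the denominator leaves a polynomial with constant term 760, so the system is type 2. By superposition:
  • 10: tracked with zero error.
  • 10t: tracked with zero error.
  • 3t^2: e_ss = 6/K_a with K_a=3/76 → 152.
Total e_ss = 152.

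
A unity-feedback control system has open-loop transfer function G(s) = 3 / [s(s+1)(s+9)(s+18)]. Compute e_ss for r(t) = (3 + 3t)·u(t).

System type = 1 (one pole at s=0). Treating each term separately:
  • 3: tracked with zero error.
  • 3t: e_ss = 3/K_v with K_v=1/54 → 162.
Total e_ss = 162.

162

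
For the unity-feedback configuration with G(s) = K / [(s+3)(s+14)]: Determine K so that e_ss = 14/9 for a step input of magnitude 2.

12

The open loop has no poles at the origin → type 0 system.
K_p = lim_{s→0} G(s) = K / (3·14) = (1/42)·K.
e_ss = 2/(1 + K_p) = 14/9 ⇒ 1 + (1/42)·K = 9/7 ⇒ K = 12.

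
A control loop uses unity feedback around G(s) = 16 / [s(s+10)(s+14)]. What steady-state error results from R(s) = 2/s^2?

The open loop has one pole at the origin → type 1 system.
K_v = lim_{s→0} s·G(s) = 16 / (10·14) = 4/35.
e_ss = 2/K_v = 2/(4/35) = 17.5.

17.5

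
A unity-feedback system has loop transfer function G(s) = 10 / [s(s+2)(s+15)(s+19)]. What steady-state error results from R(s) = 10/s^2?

570

One free integrator in G(s): this is a type 1 system.
K_v = lim_{s→0} s·G(s) = 10 / (2·15·19) = 1/57.
e_ss = 10/K_v = 10/(1/57) = 570.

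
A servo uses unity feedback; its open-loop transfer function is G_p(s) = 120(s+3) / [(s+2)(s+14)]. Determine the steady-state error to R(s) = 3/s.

System type = 0 (no poles at s=0).
K_p = lim_{s→0} G_p(s) = 120·3 / (2·14) = 90/7.
e_ss = 3/(1 + K_p) = 3/(97/7) = 21/97.

21/97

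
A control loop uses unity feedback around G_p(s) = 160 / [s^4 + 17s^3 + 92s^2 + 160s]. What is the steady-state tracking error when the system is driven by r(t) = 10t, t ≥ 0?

10

Lowest-order denominator term is 160s, so the open loop has 1 pole at the origin → type 1 system.
K_v = lim_{s→0} s·G_p(s) = 160 / 160 = 1.
e_ss = 10/K_v = 10/1 = 10.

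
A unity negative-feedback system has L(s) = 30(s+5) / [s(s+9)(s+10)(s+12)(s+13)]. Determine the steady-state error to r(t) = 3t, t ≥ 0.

280.8

L(s) has one factor of s in the denominator, so the system is type 1.
K_v = lim_{s→0} s·L(s) = 30·5 / (9·10·12·13) = 5/468.
e_ss = 3/K_v = 3/(5/468) = 280.8.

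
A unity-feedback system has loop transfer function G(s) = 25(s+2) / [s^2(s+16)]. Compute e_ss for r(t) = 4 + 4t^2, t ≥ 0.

2.56

The open loop has two poles at the origin → type 2 system. Treating each term separately:
  • 4: tracked with zero error.
  • 4t^2: e_ss = 8/K_a with K_a=3.125 → 2.56.
Total e_ss = 2.56.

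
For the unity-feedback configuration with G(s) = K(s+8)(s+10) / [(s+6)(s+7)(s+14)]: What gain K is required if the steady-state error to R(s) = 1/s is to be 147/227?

System type = 0 (no poles at s=0).
K_p = lim_{s→0} G(s) = K·8·10 / (6·7·14) = (20/147)·K.
e_ss = 1/(1 + K_p) = 147/227 ⇒ 1 + (20/147)·K = 227/147 ⇒ K = 4.

4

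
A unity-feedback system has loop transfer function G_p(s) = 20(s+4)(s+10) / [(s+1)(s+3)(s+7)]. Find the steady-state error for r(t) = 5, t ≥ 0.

The open loop has no poles at the origin → type 0 system.
K_p = lim_{s→0} G_p(s) = 20·4·10 / (1·3·7) = 800/21.
e_ss = 5/(1 + K_p) = 5/(821/21) = 105/821.

105/821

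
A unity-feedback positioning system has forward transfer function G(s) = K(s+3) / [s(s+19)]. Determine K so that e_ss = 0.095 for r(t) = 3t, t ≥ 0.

G(s) has one factor of s in the denominator, so the system is type 1.
K_v = lim_{s→0} s·G(s) = K·3 / (19) = (3/19)·K.
e_ss = 3/K_v = 0.095 ⇒ K_v = 600/19 ⇒ K = (600/19)/(3/19) = 200.

200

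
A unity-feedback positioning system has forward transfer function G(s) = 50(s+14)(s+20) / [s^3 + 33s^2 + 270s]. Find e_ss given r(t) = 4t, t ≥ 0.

The denominator has no term below 270s — 1 pole at s=0, type 1.
K_v = lim_{s→0} s·G(s) = 50·14·20 / 270 = 1400/27.
e_ss = 4/K_v = 4/(1400/27) = 27/350.

27/350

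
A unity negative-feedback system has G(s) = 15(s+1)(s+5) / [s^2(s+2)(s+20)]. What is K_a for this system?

G(s) has two factors of s in the denominator, so the system is type 2.
K_a = lim_{s→0} s^2·G(s) = 15·1·5 / (2·20) = 1.875.

1.875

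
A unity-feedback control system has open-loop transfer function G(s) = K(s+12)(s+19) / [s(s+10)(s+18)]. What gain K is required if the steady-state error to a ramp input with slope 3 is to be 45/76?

The open loop has one pole at the origin → type 1 system.
K_v = lim_{s→0} s·G(s) = K·12·19 / (10·18) = (19/15)·K.
e_ss = 3/K_v = 45/76 ⇒ K_v = 76/15 ⇒ K = (76/15)/(19/15) = 4.

4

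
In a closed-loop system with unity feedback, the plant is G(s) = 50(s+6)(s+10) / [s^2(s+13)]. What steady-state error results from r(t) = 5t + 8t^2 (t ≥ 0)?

G(s) has two factors of s in the denominator, so the system is type 2. Taking each input component in turn:
  • 5t: tracked with zero error.
  • 8t^2: e_ss = 16/K_a with K_a=3000/13 → 26/375.
Total e_ss = 26/375.

26/375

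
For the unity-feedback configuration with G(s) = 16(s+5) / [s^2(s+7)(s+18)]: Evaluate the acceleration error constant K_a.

40/63

The open loop has two poles at the origin → type 2 system.
K_a = lim_{s→0} s^2·G(s) = 16·5 / (7·18) = 40/63.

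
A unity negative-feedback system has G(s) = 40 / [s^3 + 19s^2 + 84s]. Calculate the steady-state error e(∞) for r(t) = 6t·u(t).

Lowest-order denominator term is 84s, so the open loop has 1 pole at the origin → type 1 system.
K_v = lim_{s→0} s·G(s) = 40 / 84 = 10/21.
e_ss = 6/K_v = 6/(10/21) = 12.6.

12.6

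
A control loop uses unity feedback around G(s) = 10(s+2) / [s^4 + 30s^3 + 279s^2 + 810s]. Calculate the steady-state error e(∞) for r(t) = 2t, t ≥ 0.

81

Lowest-order denominator term is 810s, so the open loop has 1 pole at the origin → type 1 system.
K_v = lim_{s→0} s·G(s) = 10·2 / 810 = 2/81.
e_ss = 2/K_v = 2/(2/81) = 81.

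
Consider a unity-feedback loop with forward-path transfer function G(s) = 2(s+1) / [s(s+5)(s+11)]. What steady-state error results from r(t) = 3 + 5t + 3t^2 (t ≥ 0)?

System type = 1 (one pole at s=0). Taking each input component in turn:
  • 3: tracked with zero error.
  • 5t: e_ss = 5/K_v with K_v=2/55 → 137.5.
  • 3t^2: a type-1 system cannot track it, e_ss → ∞.
The unbounded component dominates.

infinity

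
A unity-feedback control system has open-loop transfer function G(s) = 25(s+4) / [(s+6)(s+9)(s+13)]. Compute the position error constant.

The open loop has no poles at the origin → type 0 system.
K_p = lim_{s→0} G(s) = 25·4 / (6·9·13) = 50/351.

50/351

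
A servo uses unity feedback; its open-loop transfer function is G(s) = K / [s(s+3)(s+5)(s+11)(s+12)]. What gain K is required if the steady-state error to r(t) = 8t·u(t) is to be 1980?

One free integrator in G(s): this is a type 1 system.
K_v = lim_{s→0} s·G(s) = K / (3·5·11·12) = (1/1980)·K.
e_ss = 8/K_v = 1980 ⇒ K_v = 2/495 ⇒ K = (2/495)/(1/1980) = 8.

8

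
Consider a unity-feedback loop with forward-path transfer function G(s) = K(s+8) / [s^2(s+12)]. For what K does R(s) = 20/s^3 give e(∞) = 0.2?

150

Two free integrators in G(s): this is a type 2 system.
K_a = lim_{s→0} s^2·G(s) = K·8 / (12) = (2/3)·K.
e_ss = 20/K_a = 0.2 ⇒ K_a = 100 ⇒ K = 100/(2/3) = 150.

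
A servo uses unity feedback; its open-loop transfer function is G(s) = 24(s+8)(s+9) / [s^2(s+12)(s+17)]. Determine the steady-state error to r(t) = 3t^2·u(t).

17/24

G(s) has two factors of s in the denominator, so the system is type 2.
K_a = lim_{s→0} s^2·G(s) = 24·8·9 / (12·17) = 144/17.
r(t) = 3t^2 gives R(s) = 6/s^3.
e_ss = 6/K_a = 6/(144/17) = 17/24.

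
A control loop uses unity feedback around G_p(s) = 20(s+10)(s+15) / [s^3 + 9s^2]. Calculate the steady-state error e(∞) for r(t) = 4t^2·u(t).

0.024

Factoring s^2 from the denominator leaves a polynomial with constant term 9, so the system is type 2.
K_a = lim_{s→0} s^2·G_p(s) = 20·10·15 / 9 = 1000/3.
r(t) = 4t^2 gives R(s) = 8/s^3.
e_ss = 8/K_a = 8/(1000/3) = 0.024.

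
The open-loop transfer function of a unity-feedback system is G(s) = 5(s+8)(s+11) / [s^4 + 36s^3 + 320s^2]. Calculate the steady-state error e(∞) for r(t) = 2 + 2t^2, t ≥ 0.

Lowest-order denominator term is 320s^2, so the open loop has 2 poles at the origin → type 2 system. By superposition:
  • 2: tracked with zero error.
  • 2t^2: e_ss = 4/K_a with K_a=1.375 → 32/11.
Total e_ss = 32/11.

32/11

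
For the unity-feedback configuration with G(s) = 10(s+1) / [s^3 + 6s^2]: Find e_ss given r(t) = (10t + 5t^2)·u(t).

The denominator has no term below 6s^2 — 2 poles at s=0, type 2. By superposition:
  • 10t: tracked with zero error.
  • 5t^2: e_ss = 10/K_a with K_a=5/3 → 6.
Total e_ss = 6.

6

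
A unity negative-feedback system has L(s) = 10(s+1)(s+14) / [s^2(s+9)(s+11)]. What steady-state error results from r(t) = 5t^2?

The open loop has two poles at the origin → type 2 system.
K_a = lim_{s→0} s^2·L(s) = 10·1·14 / (9·11) = 140/99.
r(t) = 5t^2 gives R(s) = 10/s^3.
e_ss = 10/K_a = 10/(140/99) = 99/14.

99/14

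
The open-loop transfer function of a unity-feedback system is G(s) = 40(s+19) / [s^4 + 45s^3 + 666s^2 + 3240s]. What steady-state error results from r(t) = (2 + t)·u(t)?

Factoring s from the denominator leaves a polynomial with constant term 3240, so the system is type 1. By superposition:
  • 2: tracked with zero error.
  • t: e_ss = 1/K_v with K_v=19/81 → 81/19.
Total e_ss = 81/19.

81/19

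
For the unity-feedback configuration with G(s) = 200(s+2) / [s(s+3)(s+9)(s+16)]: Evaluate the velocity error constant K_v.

25/27

G(s) has one factor of s in the denominator, so the system is type 1.
K_v = lim_{s→0} s·G(s) = 200·2 / (3·9·16) = 25/27.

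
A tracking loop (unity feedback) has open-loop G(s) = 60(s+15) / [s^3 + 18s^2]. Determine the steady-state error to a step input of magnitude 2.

0

Factoring s^2 from the denominator leaves a polynomial with constant term 18, so the system is type 2.
A type-2 system has K_p = ∞, so it tracks a step input with zero steady-state error.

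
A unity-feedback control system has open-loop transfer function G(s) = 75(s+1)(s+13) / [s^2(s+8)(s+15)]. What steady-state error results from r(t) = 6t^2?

96/65

The open loop has two poles at the origin → type 2 system.
K_a = lim_{s→0} s^2·G(s) = 75·1·13 / (8·15) = 8.125.
r(t) = 6t^2 gives R(s) = 12/s^3.
e_ss = 12/K_a = 12/8.125 = 96/65.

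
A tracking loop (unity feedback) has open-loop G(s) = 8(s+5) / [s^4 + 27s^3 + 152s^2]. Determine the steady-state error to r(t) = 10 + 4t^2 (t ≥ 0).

Lowest-order denominator term is 152s^2, so the open loop has 2 poles at the origin → type 2 system. By superposition:
  • 10: tracked with zero error.
  • 4t^2: e_ss = 8/K_a with K_a=5/19 → 30.4.
Total e_ss = 30.4.

30.4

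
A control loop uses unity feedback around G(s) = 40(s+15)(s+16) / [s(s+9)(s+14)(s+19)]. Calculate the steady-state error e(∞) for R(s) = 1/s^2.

399/1600

G(s) has one factor of s in the denominator, so the system is type 1.
K_v = lim_{s→0} s·G(s) = 40·15·16 / (9·14·19) = 1600/399.
e_ss = 1/K_v = 1/(1600/399) = 399/1600.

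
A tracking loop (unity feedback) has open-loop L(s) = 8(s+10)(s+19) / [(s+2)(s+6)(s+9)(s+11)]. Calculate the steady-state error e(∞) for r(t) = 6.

1782/677

L(s) has no factors of s in the denominator, so the system is type 0.
K_p = lim_{s→0} L(s) = 8·10·19 / (2·6·9·11) = 380/297.
e_ss = 6/(1 + K_p) = 6/(677/297) = 1782/677.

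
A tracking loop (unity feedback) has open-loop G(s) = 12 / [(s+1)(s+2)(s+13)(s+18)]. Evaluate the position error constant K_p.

System type = 0 (no poles at s=0).
K_p = lim_{s→0} G(s) = 12 / (1·2·13·18) = 1/39.

1/39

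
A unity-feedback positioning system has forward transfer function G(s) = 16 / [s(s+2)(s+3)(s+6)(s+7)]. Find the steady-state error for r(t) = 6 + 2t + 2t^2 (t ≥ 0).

One free integrator in G(s): this is a type 1 system. Treating each term separately:
  • 6: tracked with zero error.
  • 2t: e_ss = 2/K_v with K_v=4/63 → 31.5.
  • 2t^2: a type-1 system cannot track it, e_ss → ∞.
The unbounded component dominates.

infinity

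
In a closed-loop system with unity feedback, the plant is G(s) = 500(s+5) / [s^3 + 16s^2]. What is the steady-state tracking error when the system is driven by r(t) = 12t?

0

Factoring s^2 from the denominator leaves a polynomial with constant term 16, so the system is type 2.
K_v = ∞ for a type-2 system; e_ss to a ramp is zero.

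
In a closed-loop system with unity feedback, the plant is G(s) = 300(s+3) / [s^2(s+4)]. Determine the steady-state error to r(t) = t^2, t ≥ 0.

Two free integrators in G(s): this is a type 2 system.
K_a = lim_{s→0} s^2·G(s) = 300·3 / (4) = 225.
r(t) = t^2 gives R(s) = 2/s^3.
e_ss = 2/K_a = 2/225.

2/225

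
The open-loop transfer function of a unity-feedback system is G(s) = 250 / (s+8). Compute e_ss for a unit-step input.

G(s) has no factors of s in the denominator, so the system is type 0.
K_p = lim_{s→0} G(s) = 250 / (8) = 31.25.
e_ss = 1/(1 + K_p) = 1/32.25 = 4/129.

4/129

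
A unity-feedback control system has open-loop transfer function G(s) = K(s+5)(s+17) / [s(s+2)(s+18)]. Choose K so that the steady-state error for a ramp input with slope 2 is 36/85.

G(s) has one factor of s in the denominator, so the system is type 1.
K_v = lim_{s→0} s·G(s) = K·5·17 / (2·18) = (85/36)·K.
e_ss = 2/K_v = 36/85 ⇒ K_v = 85/18 ⇒ K = (85/18)/(85/36) = 2.

2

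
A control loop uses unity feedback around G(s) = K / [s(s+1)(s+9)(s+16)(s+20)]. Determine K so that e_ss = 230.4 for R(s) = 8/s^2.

The open loop has one pole at the origin → type 1 system.
K_v = lim_{s→0} s·G(s) = K / (1·9·16·20) = (1/2880)·K.
e_ss = 8/K_v = 230.4 ⇒ K_v = 5/144 ⇒ K = (5/144)/(1/2880) = 100.

100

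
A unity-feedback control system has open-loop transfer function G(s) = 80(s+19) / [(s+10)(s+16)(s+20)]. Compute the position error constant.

G(s) has no factors of s in the denominator, so the system is type 0.
K_p = lim_{s→0} G(s) = 80·19 / (10·16·20) = 0.475.

0.475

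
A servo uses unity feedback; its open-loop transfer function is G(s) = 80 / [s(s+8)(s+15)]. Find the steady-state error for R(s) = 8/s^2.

The open loop has one pole at the origin → type 1 system.
K_v = lim_{s→0} s·G(s) = 80 / (8·15) = 2/3.
e_ss = 8/K_v = 8/(2/3) = 12.

12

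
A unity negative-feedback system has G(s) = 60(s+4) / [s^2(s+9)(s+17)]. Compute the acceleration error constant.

System type = 2 (two poles at s=0).
K_a = lim_{s→0} s^2·G(s) = 60·4 / (9·17) = 80/51.

80/51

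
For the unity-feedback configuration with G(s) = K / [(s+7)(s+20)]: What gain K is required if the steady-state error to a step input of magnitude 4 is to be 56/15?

10

G(s) has no factors of s in the denominator, so the system is type 0.
K_p = lim_{s→0} G(s) = K / (7·20) = (1/140)·K.
e_ss = 4/(1 + K_p) = 56/15 ⇒ 1 + (1/140)·K = 15/14 ⇒ K = 10.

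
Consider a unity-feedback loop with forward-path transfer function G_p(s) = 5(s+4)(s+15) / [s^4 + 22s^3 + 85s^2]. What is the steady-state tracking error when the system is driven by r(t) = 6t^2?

3.4

Lowest-order denominator term is 85s^2, so the open loop has 2 poles at the origin → type 2 system.
K_a = lim_{s→0} s^2·G_p(s) = 5·4·15 / 85 = 60/17.
r(t) = 6t^2 gives R(s) = 12/s^3.
e_ss = 12/K_a = 12/(60/17) = 3.4.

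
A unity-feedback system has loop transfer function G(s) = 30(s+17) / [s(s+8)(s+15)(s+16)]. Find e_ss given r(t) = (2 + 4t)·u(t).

256/17

The open loop has one pole at the origin → type 1 system. By superposition:
  • 2: tracked with zero error.
  • 4t: e_ss = 4/K_v with K_v=17/64 → 256/17.
Total e_ss = 256/17.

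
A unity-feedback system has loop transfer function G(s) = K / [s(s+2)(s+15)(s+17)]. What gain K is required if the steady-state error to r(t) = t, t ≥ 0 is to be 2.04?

G(s) has one factor of s in the denominator, so the system is type 1.
K_v = lim_{s→0} s·G(s) = K / (2·15·17) = (1/510)·K.
e_ss = 1/K_v = 2.04 ⇒ K_v = 25/51 ⇒ K = (25/51)/(1/510) = 250.

250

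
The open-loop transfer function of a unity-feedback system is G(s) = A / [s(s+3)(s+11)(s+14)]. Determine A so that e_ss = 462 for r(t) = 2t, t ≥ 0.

The open loop has one pole at the origin → type 1 system.
K_v = lim_{s→0} s·G(s) = A / (3·11·14) = (1/462)·A.
e_ss = 2/K_v = 462 ⇒ K_v = 1/231 ⇒ A = (1/231)/(1/462) = 2.

2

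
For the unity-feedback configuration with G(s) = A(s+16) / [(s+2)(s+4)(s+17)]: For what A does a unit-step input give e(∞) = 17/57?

20

System type = 0 (no poles at s=0).
K_p = lim_{s→0} G(s) = A·16 / (2·4·17) = (2/17)·A.
e_ss = 1/(1 + K_p) = 17/57 ⇒ 1 + (2/17)·A = 57/17 ⇒ A = 20.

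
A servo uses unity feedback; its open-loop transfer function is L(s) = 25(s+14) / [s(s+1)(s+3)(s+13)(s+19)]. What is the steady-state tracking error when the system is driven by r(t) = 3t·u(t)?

2223/350

The open loop has one pole at the origin → type 1 system.
K_v = lim_{s→0} s·L(s) = 25·14 / (1·3·13·19) = 350/741.
e_ss = 3/K_v = 3/(350/741) = 2223/350.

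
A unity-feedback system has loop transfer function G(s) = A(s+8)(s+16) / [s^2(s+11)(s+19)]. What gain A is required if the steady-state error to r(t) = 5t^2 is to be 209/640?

The open loop has two poles at the origin → type 2 system.
K_a = lim_{s→0} s^2·G(s) = A·8·16 / (11·19) = (128/209)·A.
e_ss = 10/K_a = 209/640 ⇒ K_a = 6400/209 ⇒ A = (6400/209)/(128/209) = 50.

50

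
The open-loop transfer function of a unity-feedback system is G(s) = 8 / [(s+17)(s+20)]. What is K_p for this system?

2/85

System type = 0 (no poles at s=0).
K_p = lim_{s→0} G(s) = 8 / (17·20) = 2/85.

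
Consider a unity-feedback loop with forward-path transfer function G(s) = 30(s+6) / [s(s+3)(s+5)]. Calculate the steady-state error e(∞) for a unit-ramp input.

System type = 1 (one pole at s=0).
K_v = lim_{s→0} s·G(s) = 30·6 / (3·5) = 12.
e_ss = 1/K_v = 1/12.

1/12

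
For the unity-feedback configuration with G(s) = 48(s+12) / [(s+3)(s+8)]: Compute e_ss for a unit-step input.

0.04

System type = 0 (no poles at s=0).
K_p = lim_{s→0} G(s) = 48·12 / (3·8) = 24.
e_ss = 1/(1 + K_p) = 1/25 = 0.04.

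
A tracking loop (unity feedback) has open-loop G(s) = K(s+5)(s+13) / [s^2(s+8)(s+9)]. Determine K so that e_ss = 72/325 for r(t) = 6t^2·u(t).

Two free integrators in G(s): this is a type 2 system.
K_a = lim_{s→0} s^2·G(s) = K·5·13 / (8·9) = (65/72)·K.
e_ss = 12/K_a = 72/325 ⇒ K_a = 325/6 ⇒ K = (325/6)/(65/72) = 60.

60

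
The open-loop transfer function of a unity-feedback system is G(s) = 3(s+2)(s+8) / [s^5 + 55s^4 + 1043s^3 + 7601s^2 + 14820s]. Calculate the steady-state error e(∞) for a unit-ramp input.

Lowest-order denominator term is 14820s, so the open loop has 1 pole at the origin → type 1 system.
K_v = lim_{s→0} s·G(s) = 3·2·8 / 14820 = 4/1235.
e_ss = 1/K_v = 1/(4/1235) = 308.75.

308.75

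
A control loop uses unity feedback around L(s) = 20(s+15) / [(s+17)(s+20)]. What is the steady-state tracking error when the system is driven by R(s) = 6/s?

No free integrators in L(s): this is a type 0 system.
K_p = lim_{s→0} L(s) = 20·15 / (17·20) = 15/17.
e_ss = 6/(1 + K_p) = 6/(32/17) = 3.1875.

3.1875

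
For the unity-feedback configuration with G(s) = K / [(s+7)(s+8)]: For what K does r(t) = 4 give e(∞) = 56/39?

100

System type = 0 (no poles at s=0).
K_p = lim_{s→0} G(s) = K / (7·8) = (1/56)·K.
e_ss = 4/(1 + K_p) = 56/39 ⇒ 1 + (1/56)·K = 39/14 ⇒ K = 100.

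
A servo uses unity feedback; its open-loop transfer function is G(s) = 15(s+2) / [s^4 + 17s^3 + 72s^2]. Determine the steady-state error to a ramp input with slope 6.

Lowest-order denominator term is 72s^2, so the open loop has 2 poles at the origin → type 2 system.
K_v = ∞ for a type-2 system; e_ss to a ramp is zero.

0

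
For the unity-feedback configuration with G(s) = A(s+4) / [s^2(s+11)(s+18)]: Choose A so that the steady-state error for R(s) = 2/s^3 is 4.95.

System type = 2 (two poles at s=0).
K_a = lim_{s→0} s^2·G(s) = A·4 / (11·18) = (2/99)·A.
e_ss = 2/K_a = 4.95 ⇒ K_a = 40/99 ⇒ A = (40/99)/(2/99) = 20.

20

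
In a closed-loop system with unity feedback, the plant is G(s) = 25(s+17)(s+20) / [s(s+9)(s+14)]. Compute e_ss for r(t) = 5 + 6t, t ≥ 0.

One free integrator in G(s): this is a type 1 system. By superposition:
  • 5: tracked with zero error.
  • 6t: e_ss = 6/K_v with K_v=4250/63 → 189/2125.
Total e_ss = 189/2125.

189/2125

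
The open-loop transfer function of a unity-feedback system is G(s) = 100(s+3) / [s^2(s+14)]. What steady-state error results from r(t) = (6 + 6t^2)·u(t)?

0.56

Two free integrators in G(s): this is a type 2 system. By superposition:
  • 6: tracked with zero error.
  • 6t^2: e_ss = 12/K_a with K_a=150/7 → 0.56.
Total e_ss = 0.56.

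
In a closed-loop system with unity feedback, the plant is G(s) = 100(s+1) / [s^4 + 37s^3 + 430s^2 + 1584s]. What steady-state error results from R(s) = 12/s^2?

190.08

Factoring s from the denominator leaves a polynomial with constant term 1584, so the system is type 1.
K_v = lim_{s→0} s·G(s) = 100·1 / 1584 = 25/396.
e_ss = 12/K_v = 12/(25/396) = 190.08.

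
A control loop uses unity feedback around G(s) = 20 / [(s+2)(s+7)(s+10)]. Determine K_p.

1/7

The open loop has no poles at the origin → type 0 system.
K_p = lim_{s→0} G(s) = 20 / (2·7·10) = 1/7.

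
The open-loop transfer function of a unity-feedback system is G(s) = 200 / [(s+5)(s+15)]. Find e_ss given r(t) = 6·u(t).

No free integrators in G(s): this is a type 0 system.
K_p = lim_{s→0} G(s) = 200 / (5·15) = 8/3.
e_ss = 6/(1 + K_p) = 6/(11/3) = 18/11.

18/11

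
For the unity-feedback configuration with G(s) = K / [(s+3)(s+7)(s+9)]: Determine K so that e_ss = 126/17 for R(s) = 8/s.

15

The open loop has no poles at the origin → type 0 system.
K_p = lim_{s→0} G(s) = K / (3·7·9) = (1/189)·K.
e_ss = 8/(1 + K_p) = 126/17 ⇒ 1 + (1/189)·K = 68/63 ⇒ K = 15.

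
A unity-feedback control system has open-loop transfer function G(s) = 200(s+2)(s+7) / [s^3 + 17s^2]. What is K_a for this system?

2800/17

The denominator has no term below 17s^2 — 2 poles at s=0, type 2.
K_a = lim_{s→0} s^2·G(s) = 200·2·7 / 17 = 2800/17.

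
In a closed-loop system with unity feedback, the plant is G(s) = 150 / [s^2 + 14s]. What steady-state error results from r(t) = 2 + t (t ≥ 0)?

7/75

Lowest-order denominator term is 14s, so the open loop has 1 pole at the origin → type 1 system. Treating each term separately:
  • 2: tracked with zero error.
  • t: e_ss = 1/K_v with K_v=75/7 → 7/75.
Total e_ss = 7/75.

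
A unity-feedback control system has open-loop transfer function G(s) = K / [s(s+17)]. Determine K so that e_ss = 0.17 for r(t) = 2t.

200

The open loop has one pole at the origin → type 1 system.
K_v = lim_{s→0} s·G(s) = K / (17) = (1/17)·K.
e_ss = 2/K_v = 0.17 ⇒ K_v = 200/17 ⇒ K = (200/17)/(1/17) = 200.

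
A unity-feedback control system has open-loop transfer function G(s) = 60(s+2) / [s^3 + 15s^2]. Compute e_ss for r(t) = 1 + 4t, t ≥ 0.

Factoring s^2 from the denominator leaves a polynomial with constant term 15, so the system is type 2. By superposition:
  • 1: tracked with zero error.
  • 4t: tracked with zero error.
Total e_ss = 0.

0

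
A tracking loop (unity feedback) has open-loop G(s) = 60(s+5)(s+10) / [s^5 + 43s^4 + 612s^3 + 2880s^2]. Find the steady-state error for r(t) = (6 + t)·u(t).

0

The denominator has no term below 2880s^2 — 2 poles at s=0, type 2. By superposition:
  • 6: tracked with zero error.
  • t: tracked with zero error.
Total e_ss = 0.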